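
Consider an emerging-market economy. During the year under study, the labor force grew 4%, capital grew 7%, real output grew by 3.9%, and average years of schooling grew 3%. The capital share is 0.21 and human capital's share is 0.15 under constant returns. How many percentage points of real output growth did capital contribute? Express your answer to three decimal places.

1.470 pp

Contribution = share × growth = 0.21 × 7 = 1.47 pp.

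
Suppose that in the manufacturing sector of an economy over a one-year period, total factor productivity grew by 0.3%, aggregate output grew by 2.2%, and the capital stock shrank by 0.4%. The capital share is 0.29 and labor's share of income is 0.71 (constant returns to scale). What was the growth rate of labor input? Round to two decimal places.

2.84%

Labor's share = 1 − 0.29 = 0.71.
gY = gA + 0.29×(-0.4) + 0.71×g.
0.71×g = 2.2 − 0.3 + 0.116 = 2.016.
g = 2.016 / 0.71 = 2.8394%.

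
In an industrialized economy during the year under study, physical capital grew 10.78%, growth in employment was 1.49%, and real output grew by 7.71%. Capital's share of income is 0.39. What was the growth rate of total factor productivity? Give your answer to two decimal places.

2.60%

Labor's share = 1 − 0.39 = 0.61.
Physical capital: 0.39 × 10.78 = 4.2042 pp.
Employment: 0.61 × 1.49 = 0.9089 pp.
TFP growth = 7.71 − 5.1131 = 2.5969%.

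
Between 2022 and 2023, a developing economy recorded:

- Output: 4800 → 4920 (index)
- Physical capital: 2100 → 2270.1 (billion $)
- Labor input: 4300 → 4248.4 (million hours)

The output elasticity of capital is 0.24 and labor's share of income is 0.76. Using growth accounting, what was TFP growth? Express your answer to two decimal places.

1.47%

Output growth = (4920 − 4800) / 4800 = 2.5%.
Physical capital growth = (2270.1 − 2100) / 2100 = 8.1%.
Labor input growth = (4248.4 − 4300) / 4300 = -1.2%.
Labor's share = 1 − 0.24 = 0.76.
Physical capital: 0.24 × 8.1 = 1.944 pp.
Labor input: 0.76 × (-1.2) = -0.912 pp.
TFP growth = 2.5 − 1.032 = 1.468%.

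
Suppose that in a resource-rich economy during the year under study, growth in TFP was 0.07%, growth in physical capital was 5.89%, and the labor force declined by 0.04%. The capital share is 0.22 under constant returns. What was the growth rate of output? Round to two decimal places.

1.33%

Labor's share = 1 − 0.22 = 0.78.
Physical capital: 0.22 × 5.89 = 1.2958 pp.
The labor force: 0.78 × (-0.04) = -0.0312 pp.
Output growth = 0.07 + 1.2646 = 1.3346%.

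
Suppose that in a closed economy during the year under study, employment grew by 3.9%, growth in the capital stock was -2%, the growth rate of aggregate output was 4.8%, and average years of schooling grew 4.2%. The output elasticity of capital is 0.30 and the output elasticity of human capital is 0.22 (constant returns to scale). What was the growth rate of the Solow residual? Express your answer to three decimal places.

The Solow residual growth was 2.604%.

Labor's share = 1 − 0.3 − 0.22 = 0.48.
The capital stock: 0.3 × (-2) = -0.6 pp.
Average years of schooling: 0.22 × 4.2 = 0.924 pp.
Employment: 0.48 × 3.9 = 1.872 pp.
TFP growth = 4.8 − 2.196 = 2.604%.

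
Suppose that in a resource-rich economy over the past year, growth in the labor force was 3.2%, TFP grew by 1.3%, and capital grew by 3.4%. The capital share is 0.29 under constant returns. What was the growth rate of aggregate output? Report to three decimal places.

Aggregate output growth was 4.558%.

Labor's share = 1 − 0.29 = 0.71.
Capital: 0.29 × 3.4 = 0.986 pp.
The labor force: 0.71 × 3.2 = 2.272 pp.
Output growth = 1.3 + 3.258 = 4.558%.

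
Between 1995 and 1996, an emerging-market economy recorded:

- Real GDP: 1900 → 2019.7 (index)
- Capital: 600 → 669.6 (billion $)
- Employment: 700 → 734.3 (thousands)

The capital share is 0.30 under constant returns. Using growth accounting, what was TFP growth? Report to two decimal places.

Real GDP growth = (2019.7 − 1900) / 1900 = 6.3%.
Capital growth = (669.6 − 600) / 600 = 11.6%.
Employment growth = (734.3 − 700) / 700 = 4.9%.
Labor's share = 1 − 0.3 = 0.7.
Capital: 0.3 × 11.6 = 3.48 pp.
Employment: 0.7 × 4.9 = 3.43 pp.
TFP growth = 6.3 − 6.91 = -0.61%.

-0.61%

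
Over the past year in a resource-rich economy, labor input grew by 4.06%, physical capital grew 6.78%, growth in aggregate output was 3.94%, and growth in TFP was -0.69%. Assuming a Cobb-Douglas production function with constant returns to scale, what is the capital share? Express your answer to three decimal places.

gY = gA + α·gK + (1−α)·gL, so gY − gA − gL = α(gK − gL).
3.94 + 0.69 − 4.06 = α × (6.78 − 4.06).
0.57 = 2.72 α, so α = 0.20956.

α = 0.210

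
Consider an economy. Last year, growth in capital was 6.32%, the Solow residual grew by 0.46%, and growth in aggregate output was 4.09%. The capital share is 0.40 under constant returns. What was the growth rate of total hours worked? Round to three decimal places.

1.837%

Labor's share = 1 − 0.4 = 0.6.
gY = gA + 0.4×6.32 + 0.6×g.
0.6×g = 4.09 − 0.46 − 2.528 = 1.102.
g = 1.102 / 0.6 = 1.83667%.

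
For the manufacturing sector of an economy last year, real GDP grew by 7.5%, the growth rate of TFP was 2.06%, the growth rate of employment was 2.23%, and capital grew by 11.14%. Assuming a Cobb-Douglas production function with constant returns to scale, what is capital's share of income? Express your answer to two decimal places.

gY = gA + α·gK + (1−α)·gL, so gY − gA − gL = α(gK − gL).
7.5 − 2.06 − 2.23 = α × (11.14 − 2.23).
3.21 = 8.91 α, so α = 0.3603.

0.36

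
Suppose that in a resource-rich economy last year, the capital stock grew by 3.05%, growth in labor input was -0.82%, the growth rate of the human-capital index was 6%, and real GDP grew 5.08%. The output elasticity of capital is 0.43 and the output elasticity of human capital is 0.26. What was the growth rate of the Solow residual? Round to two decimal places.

The Solow residual grew 2.46%.

Labor's share = 1 − 0.43 − 0.26 = 0.31.
The capital stock: 0.43 × 3.05 = 1.3115 pp.
The human-capital index: 0.26 × 6 = 1.56 pp.
Labor input: 0.31 × (-0.82) = -0.2542 pp.
TFP growth = 5.08 − 2.6173 = 2.4627%.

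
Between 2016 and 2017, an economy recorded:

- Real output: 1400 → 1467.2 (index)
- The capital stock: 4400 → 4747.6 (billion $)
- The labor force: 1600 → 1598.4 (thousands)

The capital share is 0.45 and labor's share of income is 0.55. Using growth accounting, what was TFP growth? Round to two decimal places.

Real output growth = (1467.2 − 1400) / 1400 = 4.8%.
The capital stock growth = (4747.6 − 4400) / 4400 = 7.9%.
The labor force growth = (1598.4 − 1600) / 1600 = -0.1%.
Labor's share = 1 − 0.45 = 0.55.
The capital stock: 0.45 × 7.9 = 3.555 pp.
The labor force: 0.55 × (-0.1) = -0.055 pp.
TFP growth = 4.8 − 3.5 = 1.3%.

1.30%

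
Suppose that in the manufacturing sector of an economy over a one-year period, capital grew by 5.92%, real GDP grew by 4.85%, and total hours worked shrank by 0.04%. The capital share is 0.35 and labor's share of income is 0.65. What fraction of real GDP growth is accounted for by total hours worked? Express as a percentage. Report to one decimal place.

Labor's share = 1 − 0.35 = 0.65.
Total hours worked contributed 0.65 × (-0.04) = -0.026 pp.
Share of growth = -0.026 / 4.85 × 100 = -0.536%.

-0.5%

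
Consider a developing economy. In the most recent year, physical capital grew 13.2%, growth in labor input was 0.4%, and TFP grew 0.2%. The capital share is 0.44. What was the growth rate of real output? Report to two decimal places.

Labor's share = 1 − 0.44 = 0.56.
Physical capital: 0.44 × 13.2 = 5.808 pp.
Labor input: 0.56 × 0.4 = 0.224 pp.
Output growth = 0.2 + 6.032 = 6.232%.

Real output growth was 6.23%.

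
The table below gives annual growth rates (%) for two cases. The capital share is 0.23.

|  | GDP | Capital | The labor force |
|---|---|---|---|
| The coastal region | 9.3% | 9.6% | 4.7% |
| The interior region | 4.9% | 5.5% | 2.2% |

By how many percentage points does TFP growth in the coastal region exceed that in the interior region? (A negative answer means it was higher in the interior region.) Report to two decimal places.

Labor's share = 1 − 0.23 = 0.77.
The coastal region: TFP = 9.3 − 2.208 − 3.619 = 3.473%.
The interior region: TFP = 4.9 − 1.265 − 1.694 = 1.941%.
Difference = 3.473 − (1.941) = 1.532 pp.

1.53 percentage points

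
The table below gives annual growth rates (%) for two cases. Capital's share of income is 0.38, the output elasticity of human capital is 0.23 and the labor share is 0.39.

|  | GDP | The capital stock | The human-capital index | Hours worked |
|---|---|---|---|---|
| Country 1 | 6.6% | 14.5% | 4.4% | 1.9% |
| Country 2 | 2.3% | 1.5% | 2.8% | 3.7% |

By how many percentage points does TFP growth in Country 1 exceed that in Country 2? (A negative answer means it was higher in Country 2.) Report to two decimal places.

-0.31 percentage points

Labor's share = 1 − 0.38 − 0.23 = 0.39.
Country 1: TFP = 6.6 − 5.51 − 1.012 − 0.741 = -0.663%.
Country 2: TFP = 2.3 − 0.57 − 0.644 − 1.443 = -0.357%.
Difference = -0.663 − (-0.357) = -0.306 pp.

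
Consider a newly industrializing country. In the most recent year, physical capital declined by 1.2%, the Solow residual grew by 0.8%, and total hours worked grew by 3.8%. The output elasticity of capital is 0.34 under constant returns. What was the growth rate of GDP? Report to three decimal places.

Labor's share = 1 − 0.34 = 0.66.
Physical capital: 0.34 × (-1.2) = -0.408 pp.
Total hours worked: 0.66 × 3.8 = 2.508 pp.
Output growth = 0.8 + 2.1 = 2.9%.

2.900%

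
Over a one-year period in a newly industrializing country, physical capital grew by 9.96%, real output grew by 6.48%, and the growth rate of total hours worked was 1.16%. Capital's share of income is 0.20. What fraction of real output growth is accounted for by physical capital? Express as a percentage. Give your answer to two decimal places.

30.74%

Physical capital contributed 0.2 × 9.96 = 1.992 pp.
Share of growth = 1.992 / 6.48 × 100 = 30.7407%.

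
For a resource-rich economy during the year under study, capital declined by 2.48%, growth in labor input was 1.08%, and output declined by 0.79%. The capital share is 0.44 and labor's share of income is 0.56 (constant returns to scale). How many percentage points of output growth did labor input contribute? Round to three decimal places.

Labor's share = 1 − 0.44 = 0.56.
Contribution = share × growth = 0.56 × 1.08 = 0.6048 pp.

0.605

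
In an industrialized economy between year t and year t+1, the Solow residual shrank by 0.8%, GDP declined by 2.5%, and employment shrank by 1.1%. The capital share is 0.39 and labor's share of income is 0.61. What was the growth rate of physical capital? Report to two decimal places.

Labor's share = 1 − 0.39 = 0.61.
gY = gA + 0.61×(-1.1) + 0.39×g.
0.39×g = -2.5 + 0.8 + 0.671 = -1.029.
g = -1.029 / 0.39 = -2.6385%.

-2.64%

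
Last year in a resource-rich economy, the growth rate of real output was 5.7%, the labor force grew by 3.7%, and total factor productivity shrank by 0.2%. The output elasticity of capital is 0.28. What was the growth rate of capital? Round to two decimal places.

11.56%

Labor's share = 1 − 0.28 = 0.72.
gY = gA + 0.72×3.7 + 0.28×g.
0.28×g = 5.7 + 0.2 − 2.664 = 3.236.
g = 3.236 / 0.28 = 11.5571%.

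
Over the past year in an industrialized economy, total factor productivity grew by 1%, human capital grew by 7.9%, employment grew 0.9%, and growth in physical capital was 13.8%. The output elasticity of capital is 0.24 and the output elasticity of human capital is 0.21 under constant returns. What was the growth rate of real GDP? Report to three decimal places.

6.466%

Labor's share = 1 − 0.24 − 0.21 = 0.55.
Physical capital: 0.24 × 13.8 = 3.312 pp.
Human capital: 0.21 × 7.9 = 1.659 pp.
Employment: 0.55 × 0.9 = 0.495 pp.
Output growth = 1 + 5.466 = 6.466%.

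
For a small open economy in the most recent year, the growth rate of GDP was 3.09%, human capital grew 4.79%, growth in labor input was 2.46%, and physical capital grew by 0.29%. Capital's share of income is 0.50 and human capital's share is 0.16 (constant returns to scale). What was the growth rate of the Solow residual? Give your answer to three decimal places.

Labor's share = 1 − 0.5 − 0.16 = 0.34.
Physical capital: 0.5 × 0.29 = 0.145 pp.
Human capital: 0.16 × 4.79 = 0.7664 pp.
Labor input: 0.34 × 2.46 = 0.8364 pp.
TFP growth = 3.09 − 1.7478 = 1.3422%.

1.342%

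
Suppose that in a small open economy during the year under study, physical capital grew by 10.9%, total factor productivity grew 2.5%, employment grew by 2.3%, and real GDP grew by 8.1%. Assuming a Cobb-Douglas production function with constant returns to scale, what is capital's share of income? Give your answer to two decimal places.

α = 0.38

gY = gA + α·gK + (1−α)·gL, so gY − gA − gL = α(gK − gL).
8.1 − 2.5 − 2.3 = α × (10.9 − 2.3).
3.3 = 8.6 α, so α = 0.3837.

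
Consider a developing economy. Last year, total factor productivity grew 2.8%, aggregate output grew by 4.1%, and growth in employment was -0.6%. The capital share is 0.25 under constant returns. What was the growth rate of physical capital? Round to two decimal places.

7.00%

Labor's share = 1 − 0.25 = 0.75.
gY = gA + 0.75×(-0.6) + 0.25×g.
0.25×g = 4.1 − 2.8 + 0.45 = 1.75.
g = 1.75 / 0.25 = 7%.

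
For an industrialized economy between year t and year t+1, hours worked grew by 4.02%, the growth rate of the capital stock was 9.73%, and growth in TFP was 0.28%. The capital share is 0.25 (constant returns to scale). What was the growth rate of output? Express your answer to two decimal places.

Output grew 5.73%.

Labor's share = 1 − 0.25 = 0.75.
The capital stock: 0.25 × 9.73 = 2.4325 pp.
Hours worked: 0.75 × 4.02 = 3.015 pp.
Output growth = 0.28 + 5.4475 = 5.7275%.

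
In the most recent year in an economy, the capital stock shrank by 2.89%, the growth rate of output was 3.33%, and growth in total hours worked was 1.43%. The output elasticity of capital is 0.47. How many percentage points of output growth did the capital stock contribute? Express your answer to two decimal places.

Contribution = share × growth = 0.47 × (-2.89) = -1.3583 pp.

-1.36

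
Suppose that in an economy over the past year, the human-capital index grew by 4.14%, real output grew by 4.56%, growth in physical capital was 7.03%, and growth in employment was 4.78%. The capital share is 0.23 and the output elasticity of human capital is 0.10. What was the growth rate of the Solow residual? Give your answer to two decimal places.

Labor's share = 1 − 0.23 − 0.1 = 0.67.
Physical capital: 0.23 × 7.03 = 1.6169 pp.
The human-capital index: 0.1 × 4.14 = 0.414 pp.
Employment: 0.67 × 4.78 = 3.2026 pp.
TFP growth = 4.56 − 5.2335 = -0.6735%.

-0.67%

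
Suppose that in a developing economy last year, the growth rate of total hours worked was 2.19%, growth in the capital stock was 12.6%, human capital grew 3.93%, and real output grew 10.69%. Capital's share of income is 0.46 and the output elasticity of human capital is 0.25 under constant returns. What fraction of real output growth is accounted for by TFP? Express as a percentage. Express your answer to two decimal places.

TFP accounted for 30.65% of growth.

Labor's share = 1 − 0.46 − 0.25 = 0.29.
The capital stock: 0.46 × 12.6 = 5.796 pp.
Human capital: 0.25 × 3.93 = 0.9825 pp.
Total hours worked: 0.29 × 2.19 = 0.6351 pp.
TFP growth = 10.69 − 7.4136 = 3.2764%.
TFP share of growth = 3.2764 / 10.69 × 100 = 30.6492%.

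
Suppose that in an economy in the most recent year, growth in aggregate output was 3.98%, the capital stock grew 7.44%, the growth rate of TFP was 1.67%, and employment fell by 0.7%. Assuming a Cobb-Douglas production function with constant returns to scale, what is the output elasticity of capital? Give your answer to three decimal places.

gY = gA + α·gK + (1−α)·gL, so gY − gA − gL = α(gK − gL).
3.98 − 1.67 + 0.7 = α × (7.44 − (-0.7)).
3.01 = 8.14 α, so α = 0.36978.

The output elasticity of capital is 0.370.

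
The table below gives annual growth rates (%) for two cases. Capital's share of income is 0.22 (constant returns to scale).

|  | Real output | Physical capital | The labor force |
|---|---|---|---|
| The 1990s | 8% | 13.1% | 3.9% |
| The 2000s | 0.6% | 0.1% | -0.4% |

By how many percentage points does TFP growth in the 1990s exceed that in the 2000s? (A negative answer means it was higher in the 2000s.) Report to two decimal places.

1.19 percentage points

Labor's share = 1 − 0.22 = 0.78.
The 1990s: TFP = 8 − 2.882 − 3.042 = 2.076%.
The 2000s: TFP = 0.6 − 0.022 + 0.312 = 0.89%.
Difference = 2.076 − (0.89) = 1.186 pp.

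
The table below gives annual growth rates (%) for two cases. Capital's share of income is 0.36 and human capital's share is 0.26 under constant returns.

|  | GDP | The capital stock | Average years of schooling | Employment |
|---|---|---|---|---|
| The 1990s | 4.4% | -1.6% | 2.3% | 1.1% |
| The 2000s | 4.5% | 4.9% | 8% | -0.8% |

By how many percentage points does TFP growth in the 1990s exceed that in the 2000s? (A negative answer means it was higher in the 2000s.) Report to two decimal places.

Labor's share = 1 − 0.36 − 0.26 = 0.38.
The 1990s: TFP = 4.4 + 0.576 − 0.598 − 0.418 = 3.96%.
The 2000s: TFP = 4.5 − 1.764 − 2.08 + 0.304 = 0.96%.
Difference = 3.96 − (0.96) = 3 pp.

3.00 percentage points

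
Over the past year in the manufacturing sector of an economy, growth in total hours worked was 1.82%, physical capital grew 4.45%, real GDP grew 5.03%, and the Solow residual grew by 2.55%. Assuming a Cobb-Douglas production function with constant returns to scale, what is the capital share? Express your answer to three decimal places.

gY = gA + α·gK + (1−α)·gL, so gY − gA − gL = α(gK − gL).
5.03 − 2.55 − 1.82 = α × (4.45 − 1.82).
0.66 = 2.63 α, so α = 0.25095.

The capital share is 0.251.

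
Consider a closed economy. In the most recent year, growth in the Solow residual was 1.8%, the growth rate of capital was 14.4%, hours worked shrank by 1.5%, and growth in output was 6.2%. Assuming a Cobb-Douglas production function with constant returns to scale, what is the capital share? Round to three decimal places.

α = 0.371

gY = gA + α·gK + (1−α)·gL, so gY − gA − gL = α(gK − gL).
6.2 − 1.8 + 1.5 = α × (14.4 − (-1.5)).
5.9 = 15.9 α, so α = 0.37107.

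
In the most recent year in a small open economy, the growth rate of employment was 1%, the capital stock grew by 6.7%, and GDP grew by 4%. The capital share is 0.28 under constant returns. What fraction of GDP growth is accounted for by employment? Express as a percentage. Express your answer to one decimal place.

Labor's share = 1 − 0.28 = 0.72.
Employment contributed 0.72 × 1 = 0.72 pp.
Share of growth = 0.72 / 4 × 100 = 18%.

Employment accounted for 18.0% of growth.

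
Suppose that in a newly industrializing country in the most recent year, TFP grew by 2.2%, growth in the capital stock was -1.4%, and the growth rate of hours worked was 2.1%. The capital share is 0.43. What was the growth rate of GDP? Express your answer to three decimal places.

2.795%

Labor's share = 1 − 0.43 = 0.57.
The capital stock: 0.43 × (-1.4) = -0.602 pp.
Hours worked: 0.57 × 2.1 = 1.197 pp.
Output growth = 2.2 + 0.595 = 2.795%.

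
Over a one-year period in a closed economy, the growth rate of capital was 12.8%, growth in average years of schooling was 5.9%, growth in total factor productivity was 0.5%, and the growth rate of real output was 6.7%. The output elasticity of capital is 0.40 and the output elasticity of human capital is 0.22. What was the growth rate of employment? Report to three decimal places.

Labor's share = 1 − 0.4 − 0.22 = 0.38.
gY = gA + 0.4×12.8 + 0.22×5.9 + 0.38×g.
0.38×g = 6.7 − 0.5 − 6.418 = -0.218.
g = -0.218 / 0.38 = -0.57368%.

-0.574%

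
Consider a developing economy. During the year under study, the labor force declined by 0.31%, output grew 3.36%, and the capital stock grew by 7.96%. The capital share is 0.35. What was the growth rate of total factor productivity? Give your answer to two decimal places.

Labor's share = 1 − 0.35 = 0.65.
The capital stock: 0.35 × 7.96 = 2.786 pp.
The labor force: 0.65 × (-0.31) = -0.2015 pp.
TFP growth = 3.36 − 2.5845 = 0.7755%.

0.78%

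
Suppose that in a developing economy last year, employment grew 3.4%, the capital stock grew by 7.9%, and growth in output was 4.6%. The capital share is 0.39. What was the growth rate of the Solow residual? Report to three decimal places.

Labor's share = 1 − 0.39 = 0.61.
The capital stock: 0.39 × 7.9 = 3.081 pp.
Employment: 0.61 × 3.4 = 2.074 pp.
TFP growth = 4.6 − 5.155 = -0.555%.

-0.555%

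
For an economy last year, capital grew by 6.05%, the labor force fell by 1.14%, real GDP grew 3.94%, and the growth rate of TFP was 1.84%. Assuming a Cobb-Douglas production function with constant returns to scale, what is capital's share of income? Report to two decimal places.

gY = gA + α·gK + (1−α)·gL, so gY − gA − gL = α(gK − gL).
3.94 − 1.84 + 1.14 = α × (6.05 − (-1.14)).
3.24 = 7.19 α, so α = 0.4506.

α = 0.45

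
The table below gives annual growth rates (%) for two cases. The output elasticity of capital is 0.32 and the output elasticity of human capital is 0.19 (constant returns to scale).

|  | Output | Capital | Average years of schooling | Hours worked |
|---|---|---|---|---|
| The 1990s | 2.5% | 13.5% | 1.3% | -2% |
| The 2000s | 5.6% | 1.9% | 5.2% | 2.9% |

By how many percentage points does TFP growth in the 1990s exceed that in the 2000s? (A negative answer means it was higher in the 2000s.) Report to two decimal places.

Labor's share = 1 − 0.32 − 0.19 = 0.49.
The 1990s: TFP = 2.5 − 4.32 − 0.247 + 0.98 = -1.087%.
The 2000s: TFP = 5.6 − 0.608 − 0.988 − 1.421 = 2.583%.
Difference = -1.087 − (2.583) = -3.67 pp.

-3.67 percentage points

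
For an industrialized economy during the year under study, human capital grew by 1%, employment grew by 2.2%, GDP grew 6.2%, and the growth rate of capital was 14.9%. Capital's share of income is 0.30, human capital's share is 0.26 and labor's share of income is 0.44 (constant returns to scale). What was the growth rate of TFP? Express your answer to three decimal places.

Labor's share = 1 − 0.3 − 0.26 = 0.44.
Capital: 0.3 × 14.9 = 4.47 pp.
Human capital: 0.26 × 1 = 0.26 pp.
Employment: 0.44 × 2.2 = 0.968 pp.
TFP growth = 6.2 − 5.698 = 0.502%.

0.502%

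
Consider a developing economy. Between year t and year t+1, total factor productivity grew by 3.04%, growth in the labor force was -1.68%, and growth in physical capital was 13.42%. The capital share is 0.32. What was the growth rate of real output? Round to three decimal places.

Labor's share = 1 − 0.32 = 0.68.
Physical capital: 0.32 × 13.42 = 4.2944 pp.
The labor force: 0.68 × (-1.68) = -1.1424 pp.
Output growth = 3.04 + 3.152 = 6.192%.

Real output grew 6.192%.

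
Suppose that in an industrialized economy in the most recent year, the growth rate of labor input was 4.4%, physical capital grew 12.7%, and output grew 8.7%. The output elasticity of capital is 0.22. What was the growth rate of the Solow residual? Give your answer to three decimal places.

2.474%

Labor's share = 1 − 0.22 = 0.78.
Physical capital: 0.22 × 12.7 = 2.794 pp.
Labor input: 0.78 × 4.4 = 3.432 pp.
TFP growth = 8.7 − 6.226 = 2.474%.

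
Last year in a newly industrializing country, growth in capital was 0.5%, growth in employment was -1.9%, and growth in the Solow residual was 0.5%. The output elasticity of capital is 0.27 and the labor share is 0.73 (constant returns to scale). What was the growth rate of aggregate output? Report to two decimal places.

-0.75%

Labor's share = 1 − 0.27 = 0.73.
Capital: 0.27 × 0.5 = 0.135 pp.
Employment: 0.73 × (-1.9) = -1.387 pp.
Output growth = 0.5 + (-1.252) = -0.752%.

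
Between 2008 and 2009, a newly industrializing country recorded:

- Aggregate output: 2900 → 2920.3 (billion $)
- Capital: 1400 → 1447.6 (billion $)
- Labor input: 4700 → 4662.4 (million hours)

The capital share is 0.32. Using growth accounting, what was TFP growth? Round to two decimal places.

Aggregate output growth = (2920.3 − 2900) / 2900 = 0.7%.
Capital growth = (1447.6 − 1400) / 1400 = 3.4%.
Labor input growth = (4662.4 − 4700) / 4700 = -0.8%.
Labor's share = 1 − 0.32 = 0.68.
Capital: 0.32 × 3.4 = 1.088 pp.
Labor input: 0.68 × (-0.8) = -0.544 pp.
TFP growth = 0.7 − 0.544 = 0.156%.

0.16%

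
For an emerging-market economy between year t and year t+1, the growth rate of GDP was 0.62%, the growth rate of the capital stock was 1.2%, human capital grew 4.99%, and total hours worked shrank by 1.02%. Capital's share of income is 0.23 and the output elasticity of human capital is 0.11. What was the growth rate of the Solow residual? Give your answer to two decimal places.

Labor's share = 1 − 0.23 − 0.11 = 0.66.
The capital stock: 0.23 × 1.2 = 0.276 pp.
Human capital: 0.11 × 4.99 = 0.5489 pp.
Total hours worked: 0.66 × (-1.02) = -0.6732 pp.
TFP growth = 0.62 − 0.1517 = 0.4683%.

The Solow residual growth was 0.47%.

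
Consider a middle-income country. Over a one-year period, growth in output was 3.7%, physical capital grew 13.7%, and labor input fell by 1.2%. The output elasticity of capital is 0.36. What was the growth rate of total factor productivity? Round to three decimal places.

-0.464%

Labor's share = 1 − 0.36 = 0.64.
Physical capital: 0.36 × 13.7 = 4.932 pp.
Labor input: 0.64 × (-1.2) = -0.768 pp.
TFP growth = 3.7 − 4.164 = -0.464%.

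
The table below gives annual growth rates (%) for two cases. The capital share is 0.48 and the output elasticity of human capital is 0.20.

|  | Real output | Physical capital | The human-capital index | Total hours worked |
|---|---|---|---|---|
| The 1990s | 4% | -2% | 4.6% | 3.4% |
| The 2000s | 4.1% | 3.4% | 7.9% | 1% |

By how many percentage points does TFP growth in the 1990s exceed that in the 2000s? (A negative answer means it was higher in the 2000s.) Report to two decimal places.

Labor's share = 1 − 0.48 − 0.2 = 0.32.
The 1990s: TFP = 4 + 0.96 − 0.92 − 1.088 = 2.952%.
The 2000s: TFP = 4.1 − 1.632 − 1.58 − 0.32 = 0.568%.
Difference = 2.952 − (0.568) = 2.384 pp.

2.38 percentage points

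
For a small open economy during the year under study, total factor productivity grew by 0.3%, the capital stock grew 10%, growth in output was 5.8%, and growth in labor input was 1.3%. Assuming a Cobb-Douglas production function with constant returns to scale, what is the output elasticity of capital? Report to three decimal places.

0.483

gY = gA + α·gK + (1−α)·gL, so gY − gA − gL = α(gK − gL).
5.8 − 0.3 − 1.3 = α × (10 − 1.3).
4.2 = 8.7 α, so α = 0.48276.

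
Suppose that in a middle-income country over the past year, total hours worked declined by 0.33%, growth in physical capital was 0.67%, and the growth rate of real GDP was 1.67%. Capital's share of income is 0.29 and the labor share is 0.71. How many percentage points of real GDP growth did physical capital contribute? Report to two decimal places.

Contribution = share × growth = 0.29 × 0.67 = 0.1943 pp.

0.19 percentage points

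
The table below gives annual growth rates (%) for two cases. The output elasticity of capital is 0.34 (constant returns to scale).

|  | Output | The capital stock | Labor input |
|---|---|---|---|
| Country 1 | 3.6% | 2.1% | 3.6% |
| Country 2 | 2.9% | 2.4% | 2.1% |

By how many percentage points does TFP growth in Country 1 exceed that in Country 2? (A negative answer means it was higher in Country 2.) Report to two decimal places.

-0.19 percentage points

Labor's share = 1 − 0.34 = 0.66.
Country 1: TFP = 3.6 − 0.714 − 2.376 = 0.51%.
Country 2: TFP = 2.9 − 0.816 − 1.386 = 0.698%.
Difference = 0.51 − (0.698) = -0.188 pp.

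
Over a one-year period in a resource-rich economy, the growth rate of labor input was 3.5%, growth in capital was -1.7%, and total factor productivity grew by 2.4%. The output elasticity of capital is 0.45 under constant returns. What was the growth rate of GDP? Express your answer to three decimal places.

Labor's share = 1 − 0.45 = 0.55.
Capital: 0.45 × (-1.7) = -0.765 pp.
Labor input: 0.55 × 3.5 = 1.925 pp.
Output growth = 2.4 + 1.16 = 3.56%.

GDP grew 3.560%.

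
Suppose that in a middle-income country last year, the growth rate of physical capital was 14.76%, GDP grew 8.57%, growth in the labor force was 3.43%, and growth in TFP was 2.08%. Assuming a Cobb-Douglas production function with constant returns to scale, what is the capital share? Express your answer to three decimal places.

0.270

gY = gA + α·gK + (1−α)·gL, so gY − gA − gL = α(gK − gL).
8.57 − 2.08 − 3.43 = α × (14.76 − 3.43).
3.06 = 11.33 α, so α = 0.27008.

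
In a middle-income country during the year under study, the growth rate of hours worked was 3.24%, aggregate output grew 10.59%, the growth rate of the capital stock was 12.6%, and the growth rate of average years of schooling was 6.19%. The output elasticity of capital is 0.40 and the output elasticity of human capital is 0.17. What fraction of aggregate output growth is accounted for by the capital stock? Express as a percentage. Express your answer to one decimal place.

47.6%

The capital stock contributed 0.4 × 12.6 = 5.04 pp.
Share of growth = 5.04 / 10.59 × 100 = 47.592%.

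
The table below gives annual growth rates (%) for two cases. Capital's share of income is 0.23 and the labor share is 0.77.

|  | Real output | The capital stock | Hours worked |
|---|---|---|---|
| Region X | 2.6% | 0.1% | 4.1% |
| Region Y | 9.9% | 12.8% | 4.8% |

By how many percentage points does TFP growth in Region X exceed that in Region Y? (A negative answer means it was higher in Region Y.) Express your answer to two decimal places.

Labor's share = 1 − 0.23 = 0.77.
Region X: TFP = 2.6 − 0.023 − 3.157 = -0.58%.
Region Y: TFP = 9.9 − 2.944 − 3.696 = 3.26%.
Difference = -0.58 − (3.26) = -3.84 pp.

-3.84 percentage points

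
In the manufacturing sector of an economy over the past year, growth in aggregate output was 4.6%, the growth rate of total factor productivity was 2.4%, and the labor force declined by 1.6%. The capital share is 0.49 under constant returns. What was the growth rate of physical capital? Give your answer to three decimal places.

6.155%

Labor's share = 1 − 0.49 = 0.51.
gY = gA + 0.51×(-1.6) + 0.49×g.
0.49×g = 4.6 − 2.4 + 0.816 = 3.016.
g = 3.016 / 0.49 = 6.1551%.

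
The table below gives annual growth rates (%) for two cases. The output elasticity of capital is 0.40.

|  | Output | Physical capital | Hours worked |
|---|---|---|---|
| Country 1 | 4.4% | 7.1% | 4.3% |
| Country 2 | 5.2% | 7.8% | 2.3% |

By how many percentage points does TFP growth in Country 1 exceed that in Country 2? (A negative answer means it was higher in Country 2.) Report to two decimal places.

-1.72 percentage points

Labor's share = 1 − 0.4 = 0.6.
Country 1: TFP = 4.4 − 2.84 − 2.58 = -1.02%.
Country 2: TFP = 5.2 − 3.12 − 1.38 = 0.7%.
Difference = -1.02 − (0.7) = -1.72 pp.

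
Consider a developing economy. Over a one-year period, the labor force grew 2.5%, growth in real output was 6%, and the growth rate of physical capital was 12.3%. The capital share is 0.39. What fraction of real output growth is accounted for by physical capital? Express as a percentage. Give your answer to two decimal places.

79.95%

Physical capital contributed 0.39 × 12.3 = 4.797 pp.
Share of growth = 4.797 / 6 × 100 = 79.95%.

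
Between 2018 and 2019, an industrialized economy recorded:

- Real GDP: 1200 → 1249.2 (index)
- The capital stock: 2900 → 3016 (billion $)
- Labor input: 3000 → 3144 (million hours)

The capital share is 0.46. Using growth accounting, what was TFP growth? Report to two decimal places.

Real GDP growth = (1249.2 − 1200) / 1200 = 4.1%.
The capital stock growth = (3016 − 2900) / 2900 = 4%.
Labor input growth = (3144 − 3000) / 3000 = 4.8%.
Labor's share = 1 − 0.46 = 0.54.
The capital stock: 0.46 × 4 = 1.84 pp.
Labor input: 0.54 × 4.8 = 2.592 pp.
TFP growth = 4.1 − 4.432 = -0.332%.

-0.33%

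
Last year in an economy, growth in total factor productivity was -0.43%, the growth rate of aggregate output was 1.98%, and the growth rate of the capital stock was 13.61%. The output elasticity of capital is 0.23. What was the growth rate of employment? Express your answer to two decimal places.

-0.94%

Labor's share = 1 − 0.23 = 0.77.
gY = gA + 0.23×13.61 + 0.77×g.
0.77×g = 1.98 + 0.43 − 3.1303 = -0.7203.
g = -0.7203 / 0.77 = -0.9355%.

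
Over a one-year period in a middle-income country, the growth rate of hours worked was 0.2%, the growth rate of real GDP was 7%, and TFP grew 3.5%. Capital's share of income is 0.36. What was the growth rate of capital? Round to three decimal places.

Labor's share = 1 − 0.36 = 0.64.
gY = gA + 0.64×0.2 + 0.36×g.
0.36×g = 7 − 3.5 − 0.128 = 3.372.
g = 3.372 / 0.36 = 9.36667%.

9.367%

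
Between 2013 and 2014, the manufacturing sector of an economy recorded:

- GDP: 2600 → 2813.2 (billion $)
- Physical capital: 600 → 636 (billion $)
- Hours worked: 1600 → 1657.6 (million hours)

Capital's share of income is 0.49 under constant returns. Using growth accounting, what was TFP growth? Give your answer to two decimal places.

GDP growth = (2813.2 − 2600) / 2600 = 8.2%.
Physical capital growth = (636 − 600) / 600 = 6%.
Hours worked growth = (1657.6 − 1600) / 1600 = 3.6%.
Labor's share = 1 − 0.49 = 0.51.
Physical capital: 0.49 × 6 = 2.94 pp.
Hours worked: 0.51 × 3.6 = 1.836 pp.
TFP growth = 8.2 − 4.776 = 3.424%.

3.42%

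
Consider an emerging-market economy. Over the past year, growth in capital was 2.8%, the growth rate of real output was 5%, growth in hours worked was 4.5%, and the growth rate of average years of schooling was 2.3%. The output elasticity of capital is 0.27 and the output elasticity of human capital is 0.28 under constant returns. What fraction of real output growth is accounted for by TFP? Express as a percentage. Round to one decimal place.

TFP accounted for 31.5% of growth.

Labor's share = 1 − 0.27 − 0.28 = 0.45.
Capital: 0.27 × 2.8 = 0.756 pp.
Average years of schooling: 0.28 × 2.3 = 0.644 pp.
Hours worked: 0.45 × 4.5 = 2.025 pp.
TFP growth = 5 − 3.425 = 1.575%.
TFP share of growth = 1.575 / 5 × 100 = 31.5%.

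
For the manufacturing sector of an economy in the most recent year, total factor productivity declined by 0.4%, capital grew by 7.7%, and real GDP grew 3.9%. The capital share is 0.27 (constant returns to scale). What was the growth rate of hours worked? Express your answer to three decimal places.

Labor's share = 1 − 0.27 = 0.73.
gY = gA + 0.27×7.7 + 0.73×g.
0.73×g = 3.9 + 0.4 − 2.079 = 2.221.
g = 2.221 / 0.73 = 3.04247%.

Hours worked grew 3.042%.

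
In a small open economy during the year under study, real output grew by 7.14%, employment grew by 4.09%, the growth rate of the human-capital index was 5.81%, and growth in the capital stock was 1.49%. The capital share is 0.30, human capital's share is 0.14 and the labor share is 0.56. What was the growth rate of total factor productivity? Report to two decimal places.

Total factor productivity growth was 3.59%.

Labor's share = 1 − 0.3 − 0.14 = 0.56.
The capital stock: 0.3 × 1.49 = 0.447 pp.
The human-capital index: 0.14 × 5.81 = 0.8134 pp.
Employment: 0.56 × 4.09 = 2.2904 pp.
TFP growth = 7.14 − 3.5508 = 3.5892%.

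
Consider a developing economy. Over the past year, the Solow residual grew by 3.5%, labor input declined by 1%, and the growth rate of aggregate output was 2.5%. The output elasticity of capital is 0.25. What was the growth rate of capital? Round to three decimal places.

Labor's share = 1 − 0.25 = 0.75.
gY = gA + 0.75×(-1) + 0.25×g.
0.25×g = 2.5 − 3.5 + 0.75 = -0.25.
g = -0.25 / 0.25 = -1%.

-1.000%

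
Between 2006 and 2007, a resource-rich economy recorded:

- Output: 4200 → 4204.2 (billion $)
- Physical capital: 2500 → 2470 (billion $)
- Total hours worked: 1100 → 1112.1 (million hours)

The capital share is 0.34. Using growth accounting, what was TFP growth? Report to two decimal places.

-0.22%

Output growth = (4204.2 − 4200) / 4200 = 0.1%.
Physical capital growth = (2470 − 2500) / 2500 = -1.2%.
Total hours worked growth = (1112.1 − 1100) / 1100 = 1.1%.
Labor's share = 1 − 0.34 = 0.66.
Physical capital: 0.34 × (-1.2) = -0.408 pp.
Total hours worked: 0.66 × 1.1 = 0.726 pp.
TFP growth = 0.1 − 0.318 = -0.218%.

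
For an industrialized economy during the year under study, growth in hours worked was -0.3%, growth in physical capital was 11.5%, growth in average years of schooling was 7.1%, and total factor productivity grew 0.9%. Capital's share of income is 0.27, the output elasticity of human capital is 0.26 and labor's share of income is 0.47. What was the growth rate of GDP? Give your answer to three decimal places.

Labor's share = 1 − 0.27 − 0.26 = 0.47.
Physical capital: 0.27 × 11.5 = 3.105 pp.
Average years of schooling: 0.26 × 7.1 = 1.846 pp.
Hours worked: 0.47 × (-0.3) = -0.141 pp.
Output growth = 0.9 + 4.81 = 5.71%.

GDP growth was 5.710%.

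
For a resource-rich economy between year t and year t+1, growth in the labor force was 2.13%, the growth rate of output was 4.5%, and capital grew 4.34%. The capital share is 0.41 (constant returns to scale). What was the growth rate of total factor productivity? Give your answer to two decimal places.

Labor's share = 1 − 0.41 = 0.59.
Capital: 0.41 × 4.34 = 1.7794 pp.
The labor force: 0.59 × 2.13 = 1.2567 pp.
TFP growth = 4.5 − 3.0361 = 1.4639%.

1.46%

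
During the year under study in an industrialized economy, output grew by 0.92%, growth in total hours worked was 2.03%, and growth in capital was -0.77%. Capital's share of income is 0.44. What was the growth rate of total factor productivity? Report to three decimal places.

Labor's share = 1 − 0.44 = 0.56.
Capital: 0.44 × (-0.77) = -0.3388 pp.
Total hours worked: 0.56 × 2.03 = 1.1368 pp.
TFP growth = 0.92 − 0.798 = 0.122%.

0.122%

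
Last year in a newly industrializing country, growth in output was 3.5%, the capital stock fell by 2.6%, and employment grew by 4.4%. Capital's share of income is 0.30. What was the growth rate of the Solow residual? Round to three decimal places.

1.200%

Labor's share = 1 − 0.3 = 0.7.
The capital stock: 0.3 × (-2.6) = -0.78 pp.
Employment: 0.7 × 4.4 = 3.08 pp.
TFP growth = 3.5 − 2.3 = 1.2%.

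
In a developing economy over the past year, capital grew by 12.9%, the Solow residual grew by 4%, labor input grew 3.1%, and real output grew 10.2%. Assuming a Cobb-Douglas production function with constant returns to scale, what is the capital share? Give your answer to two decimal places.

α = 0.32

gY = gA + α·gK + (1−α)·gL, so gY − gA − gL = α(gK − gL).
10.2 − 4 − 3.1 = α × (12.9 − 3.1).
3.1 = 9.8 α, so α = 0.3163.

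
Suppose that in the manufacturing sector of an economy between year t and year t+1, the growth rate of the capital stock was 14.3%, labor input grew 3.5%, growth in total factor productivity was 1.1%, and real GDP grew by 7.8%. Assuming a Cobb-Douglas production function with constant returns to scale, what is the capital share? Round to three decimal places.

0.296

gY = gA + α·gK + (1−α)·gL, so gY − gA − gL = α(gK − gL).
7.8 − 1.1 − 3.5 = α × (14.3 − 3.5).
3.2 = 10.8 α, so α = 0.2963.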